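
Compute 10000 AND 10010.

AND: 1 only when both bits are 1
  10000
& 10010
-------
  10000
Decimal: 16 & 18 = 16



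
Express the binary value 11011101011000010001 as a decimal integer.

Sum of powers of 2 for each 1-bit:
2^0 + 2^4 + 2^9 + 2^10 + 2^12 + 2^14 + 2^15 + 2^16 + 2^18 + 2^19
= 1 + 16 + 512 + 1024 + 4096 + 16384 + 32768 + 65536 + 262144 + 524288
= 906769



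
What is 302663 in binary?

Using repeated division by 2:
302663 ÷ 2 = 151331 remainder 1
151331 ÷ 2 = 75665 remainder 1
75665 ÷ 2 = 37832 remainder 1
37832 ÷ 2 = 18916 remainder 0
18916 ÷ 2 = 9458 remainder 0
9458 ÷ 2 = 4729 remainder 0
4729 ÷ 2 = 2364 remainder 1
2364 ÷ 2 = 1182 remainder 0
1182 ÷ 2 = 591 remainder 0
591 ÷ 2 = 295 remainder 1
295 ÷ 2 = 147 remainder 1
147 ÷ 2 = 73 remainder 1
73 ÷ 2 = 36 remainder 1
36 ÷ 2 = 18 remainder 0
18 ÷ 2 = 9 remainder 0
9 ÷ 2 = 4 remainder 1
4 ÷ 2 = 2 remainder 0
2 ÷ 2 = 1 remainder 0
1 ÷ 2 = 0 remainder 1
Reading remainders bottom to top: 1001001111001000111



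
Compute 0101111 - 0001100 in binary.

Method 1 - Direct subtraction (column by column from the right: bit − bit − borrow-in; if negative, add 2 and borrow 1 from the next column):
borrow: 0000000
        0101111
-       0001100
---------------
        0100011

Method 2 - Add two's complement:
Two's complement of 0001100: invert → 1110011, add 1 → 1110100
  0101111
+ 1110100
---------
 10100011  (end carry out of the top bit = 1)
Discarding the end carry: 0100011
Decimal check:
  0101111 = 32 + 8 + 4 + 2 + 1 = 47
  0001100 = 8 + 4 = 12
  47 - 12 = 35, and 0100011 = 32 + 2 + 1 = 35 ✓



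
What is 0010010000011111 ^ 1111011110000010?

XOR: 1 when bits differ
  0010010000011111
^ 1111011110000010
------------------
  1101001110011101
Decimal: 9247 ^ 63362 = 54173



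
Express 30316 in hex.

Using repeated division by 16 (digits 10–15 are A–F):
30316 ÷ 16 = 1894 remainder 12 (C)
1894 ÷ 16 = 118 remainder 6
118 ÷ 16 = 7 remainder 6
7 ÷ 16 = 0 remainder 7
Reading remainders bottom to top: 766C



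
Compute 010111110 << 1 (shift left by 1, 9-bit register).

Original: 010111110 (decimal 190)
Shift left by 1 position
Append 1 zero on the right
Result: 101111100 (decimal 380)
Equivalent: 190 << 1 = 190 × 2^1 = 380



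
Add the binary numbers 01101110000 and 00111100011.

Add column by column from the right: bit + bit + carry-in; write the sum mod 2, carry 1 when the sum is 2 or 3.
carry:  11111000000
        01101110000
+       00111100011
-------------------
       010101010011
(the carry out of the leftmost column, 0, becomes the leading bit)
Decimal check:
  01101110000 = 512 + 256 + 64 + 32 + 16 = 880
  00111100011 = 256 + 128 + 64 + 32 + 2 + 1 = 483
  880 + 483 = 1363, and 010101010011 = 1024 + 256 + 64 + 16 + 2 + 1 = 1363 ✓



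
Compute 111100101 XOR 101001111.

XOR: 1 when bits differ
  111100101
^ 101001111
-----------
  010101010
Decimal: 485 ^ 335 = 170



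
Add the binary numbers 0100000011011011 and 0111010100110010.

Add column by column from the right: bit + bit + carry-in; write the sum mod 2, carry 1 when the sum is 2 or 3.
carry:  1000001111100100
        0100000011011011
+       0111010100110010
------------------------
       01011011000001101
(the carry out of the leftmost column, 0, becomes the leading bit)
Decimal check:
  0100000011011011 = 16384 + 128 + 64 + 16 + 8 + 2 + 1 = 16603
  0111010100110010 = 16384 + 8192 + 4096 + 1024 + 256 + 32 + 16 + 2 = 30002
  16603 + 30002 = 46605, and 01011011000001101 = 32768 + 8192 + 4096 + 1024 + 512 + 8 + 4 + 1 = 46605 ✓



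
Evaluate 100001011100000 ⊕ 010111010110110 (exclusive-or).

XOR: 1 when bits differ
  100001011100000
^ 010111010110110
-----------------
  110110001010110
Decimal: 17120 ^ 11958 = 27734



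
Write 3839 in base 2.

Using repeated division by 2:
3839 ÷ 2 = 1919 remainder 1
1919 ÷ 2 = 959 remainder 1
959 ÷ 2 = 479 remainder 1
479 ÷ 2 = 239 remainder 1
239 ÷ 2 = 119 remainder 1
119 ÷ 2 = 59 remainder 1
59 ÷ 2 = 29 remainder 1
29 ÷ 2 = 14 remainder 1
14 ÷ 2 = 7 remainder 0
7 ÷ 2 = 3 remainder 1
3 ÷ 2 = 1 remainder 1
1 ÷ 2 = 0 remainder 1
Reading remainders bottom to top: 111011111111



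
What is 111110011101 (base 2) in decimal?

Sum of powers of 2 for each 1-bit:
2^0 + 2^2 + 2^3 + 2^4 + 2^7 + 2^8 + 2^9 + 2^10 + 2^11
= 1 + 4 + 8 + 16 + 128 + 256 + 512 + 1024 + 2048
= 3997



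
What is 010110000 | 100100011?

OR: 1 when either bit is 1
  010110000
| 100100011
-----------
  110110011
Decimal: 176 | 291 = 435



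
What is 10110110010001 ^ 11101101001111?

XOR: 1 when bits differ
  10110110010001
^ 11101101001111
----------------
  01011011011110
Decimal: 11665 ^ 15183 = 5854



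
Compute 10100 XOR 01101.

XOR: 1 when bits differ
  10100
^ 01101
-------
  11001
Decimal: 20 ^ 13 = 25



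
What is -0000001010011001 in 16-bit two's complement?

Original: 0000001010011001
Step 1 - Invert all bits: 1111110101100110
Step 2 - Add 1: 1111110101100111
Verification: 0000001010011001 + 1111110101100111 = 10000000000000000; discarding the end carry (carry out of the top bit) leaves the 16-bit value 0000000000000000, as required for x + (-x)



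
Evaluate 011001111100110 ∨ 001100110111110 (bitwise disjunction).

OR: 1 when either bit is 1
  011001111100110
| 001100110111110
-----------------
  011101111111110
Decimal: 13286 | 6590 = 15358



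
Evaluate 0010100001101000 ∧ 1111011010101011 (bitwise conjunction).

AND: 1 only when both bits are 1
  0010100001101000
& 1111011010101011
------------------
  0010000000101000
Decimal: 10344 & 63147 = 8232



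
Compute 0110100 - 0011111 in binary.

Method 1 - Direct subtraction (column by column from the right: bit − bit − borrow-in; if negative, add 2 and borrow 1 from the next column):
borrow: 0111110
        0110100
-       0011111
---------------
        0010101

Method 2 - Add two's complement:
Two's complement of 0011111: invert → 1100000, add 1 → 1100001
  0110100
+ 1100001
---------
 10010101  (end carry out of the top bit = 1)
Discarding the end carry: 0010101
Decimal check:
  0110100 = 32 + 16 + 4 = 52
  0011111 = 16 + 8 + 4 + 2 + 1 = 31
  52 - 31 = 21, and 0010101 = 16 + 4 + 1 = 21 ✓



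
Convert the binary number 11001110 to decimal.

Sum of powers of 2 for each 1-bit:
2^1 + 2^2 + 2^3 + 2^6 + 2^7
= 2 + 4 + 8 + 64 + 128
= 206



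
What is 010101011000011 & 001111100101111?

AND: 1 only when both bits are 1
  010101011000011
& 001111100101111
-----------------
  000101000000011
Decimal: 10947 & 7983 = 2563



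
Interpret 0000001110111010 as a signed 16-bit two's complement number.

Binary: 0000001110111010
Sign bit: 0 (non-negative)
Read directly as an unsigned value:
0000001110111010 = 512 + 256 + 128 + 32 + 16 + 8 + 2 = 954
Value: 954



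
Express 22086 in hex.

Using repeated division by 16 (digits 10–15 are A–F):
22086 ÷ 16 = 1380 remainder 6
1380 ÷ 16 = 86 remainder 4
86 ÷ 16 = 5 remainder 6
5 ÷ 16 = 0 remainder 5
Reading remainders bottom to top: 5646



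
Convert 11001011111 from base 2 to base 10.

Sum of powers of 2 for each 1-bit:
2^0 + 2^1 + 2^2 + 2^3 + 2^4 + 2^6 + 2^9 + 2^10
= 1 + 2 + 4 + 8 + 16 + 64 + 512 + 1024
= 1631



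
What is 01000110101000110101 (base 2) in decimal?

Sum of powers of 2 for each 1-bit:
2^0 + 2^2 + 2^4 + 2^5 + 2^9 + 2^11 + 2^13 + 2^14 + 2^18
= 1 + 4 + 16 + 32 + 512 + 2048 + 8192 + 16384 + 262144
= 289333



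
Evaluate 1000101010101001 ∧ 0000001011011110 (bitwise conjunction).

AND: 1 only when both bits are 1
  1000101010101001
& 0000001011011110
------------------
  0000001010001000
Decimal: 35497 & 734 = 648



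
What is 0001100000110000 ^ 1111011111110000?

XOR: 1 when bits differ
  0001100000110000
^ 1111011111110000
------------------
  1110111111000000
Decimal: 6192 ^ 63472 = 61376



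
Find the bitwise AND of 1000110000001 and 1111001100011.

AND: 1 only when both bits are 1
  1000110000001
& 1111001100011
---------------
  1000000000001
Decimal: 4481 & 7779 = 4097



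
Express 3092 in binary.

Using repeated division by 2:
3092 ÷ 2 = 1546 remainder 0
1546 ÷ 2 = 773 remainder 0
773 ÷ 2 = 386 remainder 1
386 ÷ 2 = 193 remainder 0
193 ÷ 2 = 96 remainder 1
96 ÷ 2 = 48 remainder 0
48 ÷ 2 = 24 remainder 0
24 ÷ 2 = 12 remainder 0
12 ÷ 2 = 6 remainder 0
6 ÷ 2 = 3 remainder 0
3 ÷ 2 = 1 remainder 1
1 ÷ 2 = 0 remainder 1
Reading remainders bottom to top: 110000010100



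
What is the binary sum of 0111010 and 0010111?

Add column by column from the right: bit + bit + carry-in; write the sum mod 2, carry 1 when the sum is 2 or 3.
carry:  1111100
        0111010
+       0010111
---------------
       01010001
(the carry out of the leftmost column, 0, becomes the leading bit)
Decimal check:
  0111010 = 32 + 16 + 8 + 2 = 58
  0010111 = 16 + 4 + 2 + 1 = 23
  58 + 23 = 81, and 01010001 = 64 + 16 + 1 = 81 ✓



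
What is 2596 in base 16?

Using repeated division by 16 (digits 10–15 are A–F):
2596 ÷ 16 = 162 remainder 4
162 ÷ 16 = 10 remainder 2
10 ÷ 16 = 0 remainder 10 (A)
Reading remainders bottom to top: A24



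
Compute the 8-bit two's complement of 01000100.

Original: 01000100
Step 1 - Invert all bits: 10111011
Step 2 - Add 1: 10111100
Verification: 01000100 + 10111100 = 100000000; discarding the end carry (carry out of the top bit) leaves the 8-bit value 00000000, as required for x + (-x)



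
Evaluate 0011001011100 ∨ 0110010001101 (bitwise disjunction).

OR: 1 when either bit is 1
  0011001011100
| 0110010001101
---------------
  0111011011101
Decimal: 1628 | 3213 = 3805



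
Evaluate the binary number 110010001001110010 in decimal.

Sum of powers of 2 for each 1-bit:
2^1 + 2^4 + 2^5 + 2^6 + 2^9 + 2^13 + 2^16 + 2^17
= 2 + 16 + 32 + 64 + 512 + 8192 + 65536 + 131072
= 205426



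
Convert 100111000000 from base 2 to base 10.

Sum of powers of 2 for each 1-bit:
2^6 + 2^7 + 2^8 + 2^11
= 64 + 128 + 256 + 2048
= 2496



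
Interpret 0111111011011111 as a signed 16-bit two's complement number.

Binary: 0111111011011111
Sign bit: 0 (non-negative)
Read directly as an unsigned value:
0111111011011111 = 16384 + 8192 + 4096 + 2048 + 1024 + 512 + 128 + 64 + 16 + 8 + 4 + 2 + 1 = 32479
Value: 32479



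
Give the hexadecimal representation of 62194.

Using repeated division by 16 (digits 10–15 are A–F):
62194 ÷ 16 = 3887 remainder 2
3887 ÷ 16 = 242 remainder 15 (F)
242 ÷ 16 = 15 remainder 2
15 ÷ 16 = 0 remainder 15 (F)
Reading remainders bottom to top: F2F2



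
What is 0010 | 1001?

OR: 1 when either bit is 1
  0010
| 1001
------
  1011
Decimal: 2 | 9 = 11



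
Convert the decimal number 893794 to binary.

Using repeated division by 2:
893794 ÷ 2 = 446897 remainder 0
446897 ÷ 2 = 223448 remainder 1
223448 ÷ 2 = 111724 remainder 0
111724 ÷ 2 = 55862 remainder 0
55862 ÷ 2 = 27931 remainder 0
27931 ÷ 2 = 13965 remainder 1
13965 ÷ 2 = 6982 remainder 1
6982 ÷ 2 = 3491 remainder 0
3491 ÷ 2 = 1745 remainder 1
1745 ÷ 2 = 872 remainder 1
872 ÷ 2 = 436 remainder 0
436 ÷ 2 = 218 remainder 0
218 ÷ 2 = 109 remainder 0
109 ÷ 2 = 54 remainder 1
54 ÷ 2 = 27 remainder 0
27 ÷ 2 = 13 remainder 1
13 ÷ 2 = 6 remainder 1
6 ÷ 2 = 3 remainder 0
3 ÷ 2 = 1 remainder 1
1 ÷ 2 = 0 remainder 1
Reading remainders bottom to top: 11011010001101100010



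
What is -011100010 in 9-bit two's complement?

Original: 011100010
Step 1 - Invert all bits: 100011101
Step 2 - Add 1: 100011110
Verification: 011100010 + 100011110 = 1000000000; discarding the end carry (carry out of the top bit) leaves the 9-bit value 000000000, as required for x + (-x)



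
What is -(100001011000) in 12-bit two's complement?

Original (sign bit 1, negative): 100001011000
Step 1 - Invert all bits: 011110100111
Step 2 - Add 1: 011110101000
Verification: 100001011000 + 011110101000 = 1000000000000; discarding the end carry (carry out of the top bit) leaves the 12-bit value 000000000000, as required for x + (-x)



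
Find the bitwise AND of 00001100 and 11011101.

AND: 1 only when both bits are 1
  00001100
& 11011101
----------
  00001100
Decimal: 12 & 221 = 12



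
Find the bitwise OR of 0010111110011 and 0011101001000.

OR: 1 when either bit is 1
  0010111110011
| 0011101001000
---------------
  0011111111011
Decimal: 1523 | 1864 = 2043



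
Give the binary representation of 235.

Using repeated division by 2:
235 ÷ 2 = 117 remainder 1
117 ÷ 2 = 58 remainder 1
58 ÷ 2 = 29 remainder 0
29 ÷ 2 = 14 remainder 1
14 ÷ 2 = 7 remainder 0
7 ÷ 2 = 3 remainder 1
3 ÷ 2 = 1 remainder 1
1 ÷ 2 = 0 remainder 1
Reading remainders bottom to top: 11101011



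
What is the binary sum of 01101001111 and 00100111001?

Add column by column from the right: bit + bit + carry-in; write the sum mod 2, carry 1 when the sum is 2 or 3.
carry:  11011111110
        01101001111
+       00100111001
-------------------
       010010001000
(the carry out of the leftmost column, 0, becomes the leading bit)
Decimal check:
  01101001111 = 512 + 256 + 64 + 8 + 4 + 2 + 1 = 847
  00100111001 = 256 + 32 + 16 + 8 + 1 = 313
  847 + 313 = 1160, and 010010001000 = 1024 + 128 + 8 = 1160 ✓



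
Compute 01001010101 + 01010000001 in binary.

Add column by column from the right: bit + bit + carry-in; write the sum mod 2, carry 1 when the sum is 2 or 3.
carry:  10000000010
        01001010101
+       01010000001
-------------------
       010011010110
(the carry out of the leftmost column, 0, becomes the leading bit)
Decimal check:
  01001010101 = 512 + 64 + 16 + 4 + 1 = 597
  01010000001 = 512 + 128 + 1 = 641
  597 + 641 = 1238, and 010011010110 = 1024 + 128 + 64 + 16 + 4 + 2 = 1238 ✓



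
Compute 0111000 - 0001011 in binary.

Method 1 - Direct subtraction (column by column from the right: bit − bit − borrow-in; if negative, add 2 and borrow 1 from the next column):
borrow: 0011110
        0111000
-       0001011
---------------
        0101101

Method 2 - Add two's complement:
Two's complement of 0001011: invert → 1110100, add 1 → 1110101
  0111000
+ 1110101
---------
 10101101  (end carry out of the top bit = 1)
Discarding the end carry: 0101101
Decimal check:
  0111000 = 32 + 16 + 8 = 56
  0001011 = 8 + 2 + 1 = 11
  56 - 11 = 45, and 0101101 = 32 + 8 + 4 + 1 = 45 ✓



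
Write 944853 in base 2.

Using repeated division by 2:
944853 ÷ 2 = 472426 remainder 1
472426 ÷ 2 = 236213 remainder 0
236213 ÷ 2 = 118106 remainder 1
118106 ÷ 2 = 59053 remainder 0
59053 ÷ 2 = 29526 remainder 1
29526 ÷ 2 = 14763 remainder 0
14763 ÷ 2 = 7381 remainder 1
7381 ÷ 2 = 3690 remainder 1
3690 ÷ 2 = 1845 remainder 0
1845 ÷ 2 = 922 remainder 1
922 ÷ 2 = 461 remainder 0
461 ÷ 2 = 230 remainder 1
230 ÷ 2 = 115 remainder 0
115 ÷ 2 = 57 remainder 1
57 ÷ 2 = 28 remainder 1
28 ÷ 2 = 14 remainder 0
14 ÷ 2 = 7 remainder 0
7 ÷ 2 = 3 remainder 1
3 ÷ 2 = 1 remainder 1
1 ÷ 2 = 0 remainder 1
Reading remainders bottom to top: 11100110101011010101



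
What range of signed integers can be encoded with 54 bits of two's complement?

For 54-bit two's complement:
Minimum: -2^53 = -9007199254740992
Maximum: 2^53 - 1 = 9007199254740991



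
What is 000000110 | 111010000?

OR: 1 when either bit is 1
  000000110
| 111010000
-----------
  111010110
Decimal: 6 | 464 = 470



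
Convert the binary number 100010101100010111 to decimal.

Sum of powers of 2 for each 1-bit:
2^0 + 2^1 + 2^2 + 2^4 + 2^8 + 2^9 + 2^11 + 2^13 + 2^17
= 1 + 2 + 4 + 16 + 256 + 512 + 2048 + 8192 + 131072
= 142103



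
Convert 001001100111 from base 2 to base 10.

Sum of powers of 2 for each 1-bit:
2^0 + 2^1 + 2^2 + 2^5 + 2^6 + 2^9
= 1 + 2 + 4 + 32 + 64 + 512
= 615



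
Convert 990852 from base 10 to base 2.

Using repeated division by 2:
990852 ÷ 2 = 495426 remainder 0
495426 ÷ 2 = 247713 remainder 0
247713 ÷ 2 = 123856 remainder 1
123856 ÷ 2 = 61928 remainder 0
61928 ÷ 2 = 30964 remainder 0
30964 ÷ 2 = 15482 remainder 0
15482 ÷ 2 = 7741 remainder 0
7741 ÷ 2 = 3870 remainder 1
3870 ÷ 2 = 1935 remainder 0
1935 ÷ 2 = 967 remainder 1
967 ÷ 2 = 483 remainder 1
483 ÷ 2 = 241 remainder 1
241 ÷ 2 = 120 remainder 1
120 ÷ 2 = 60 remainder 0
60 ÷ 2 = 30 remainder 0
30 ÷ 2 = 15 remainder 0
15 ÷ 2 = 7 remainder 1
7 ÷ 2 = 3 remainder 1
3 ÷ 2 = 1 remainder 1
1 ÷ 2 = 0 remainder 1
Reading remainders bottom to top: 11110001111010000100



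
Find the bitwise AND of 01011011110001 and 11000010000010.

AND: 1 only when both bits are 1
  01011011110001
& 11000010000010
----------------
  01000010000000
Decimal: 5873 & 12418 = 4224



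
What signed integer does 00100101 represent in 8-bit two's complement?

Binary: 00100101
Sign bit: 0 (non-negative)
Read directly as an unsigned value:
00100101 = 32 + 4 + 1 = 37
Value: 37



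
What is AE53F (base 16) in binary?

Convert each hex digit to 4 bits:
  A = 1010
  E = 1110
  5 = 0101
  3 = 0011
  F = 1111
Concatenate: 10101110010100111111



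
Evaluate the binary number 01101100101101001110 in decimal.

Sum of powers of 2 for each 1-bit:
2^1 + 2^2 + 2^3 + 2^6 + 2^8 + 2^9 + 2^11 + 2^14 + 2^15 + 2^17 + 2^18
= 2 + 4 + 8 + 64 + 256 + 512 + 2048 + 16384 + 32768 + 131072 + 262144
= 445262



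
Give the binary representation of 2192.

Using repeated division by 2:
2192 ÷ 2 = 1096 remainder 0
1096 ÷ 2 = 548 remainder 0
548 ÷ 2 = 274 remainder 0
274 ÷ 2 = 137 remainder 0
137 ÷ 2 = 68 remainder 1
68 ÷ 2 = 34 remainder 0
34 ÷ 2 = 17 remainder 0
17 ÷ 2 = 8 remainder 1
8 ÷ 2 = 4 remainder 0
4 ÷ 2 = 2 remainder 0
2 ÷ 2 = 1 remainder 0
1 ÷ 2 = 0 remainder 1
Reading remainders bottom to top: 100010010000



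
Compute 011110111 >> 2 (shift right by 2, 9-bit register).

Original: 011110111 (decimal 247)
Shift right by 2 positions
Drop the 2 low bits; fill with zeros on the left
Result: 000111101 (decimal 61)
Equivalent: 247 >> 2 = 247 ÷ 2^2 = 61



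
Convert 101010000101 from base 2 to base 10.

Sum of powers of 2 for each 1-bit:
2^0 + 2^2 + 2^7 + 2^9 + 2^11
= 1 + 4 + 128 + 512 + 2048
= 2693



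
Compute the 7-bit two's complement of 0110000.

Original: 0110000
Step 1 - Invert all bits: 1001111
Step 2 - Add 1: 1010000
Verification: 0110000 + 1010000 = 10000000; discarding the end carry (carry out of the top bit) leaves the 7-bit value 0000000, as required for x + (-x)



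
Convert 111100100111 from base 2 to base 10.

Sum of powers of 2 for each 1-bit:
2^0 + 2^1 + 2^2 + 2^5 + 2^8 + 2^9 + 2^10 + 2^11
= 1 + 2 + 4 + 32 + 256 + 512 + 1024 + 2048
= 3879



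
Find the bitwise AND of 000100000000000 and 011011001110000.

AND: 1 only when both bits are 1
  000100000000000
& 011011001110000
-----------------
  000000000000000
Decimal: 2048 & 13936 = 0



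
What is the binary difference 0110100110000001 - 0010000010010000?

Method 1 - Direct subtraction (column by column from the right: bit − bit − borrow-in; if negative, add 2 and borrow 1 from the next column):
borrow: 0000000111100000
        0110100110000001
-       0010000010010000
------------------------
        0100100011110001

Method 2 - Add two's complement:
Two's complement of 0010000010010000: invert → 1101111101101111, add 1 → 1101111101110000
  0110100110000001
+ 1101111101110000
------------------
 10100100011110001  (end carry out of the top bit = 1)
Discarding the end carry: 0100100011110001
Decimal check:
  0110100110000001 = 16384 + 8192 + 2048 + 256 + 128 + 1 = 27009
  0010000010010000 = 8192 + 128 + 16 = 8336
  27009 - 8336 = 18673, and 0100100011110001 = 16384 + 2048 + 128 + 64 + 32 + 16 + 1 = 18673 ✓



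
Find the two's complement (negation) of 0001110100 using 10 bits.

Original: 0001110100
Step 1 - Invert all bits: 1110001011
Step 2 - Add 1: 1110001100
Verification: 0001110100 + 1110001100 = 10000000000; discarding the end carry (carry out of the top bit) leaves the 10-bit value 0000000000, as required for x + (-x)



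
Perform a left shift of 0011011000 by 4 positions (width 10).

Original: 0011011000 (decimal 216)
Shift left by 4 positions
Append 4 zeros on the right and drop the 4 high bits that overflow the 10-bit width
Result: 0110000000 (decimal 384)
Equivalent: 216 << 4 = 216 × 2^4 = 3456, truncated to 10 bits = 384



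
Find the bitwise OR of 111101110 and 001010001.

OR: 1 when either bit is 1
  111101110
| 001010001
-----------
  111111111
Decimal: 494 | 81 = 511



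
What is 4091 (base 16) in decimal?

Expand by place value (powers of 16):
4091 = 4 × 16^3 + 0 × 16^2 + 9 × 16^1 + 1 × 16^0
= 4 × 4096 + 0 × 256 + 9 × 16 + 1 × 1
= 16384 + 0 + 144 + 1
= 16529



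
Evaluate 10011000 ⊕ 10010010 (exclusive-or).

XOR: 1 when bits differ
  10011000
^ 10010010
----------
  00001010
Decimal: 152 ^ 146 = 10



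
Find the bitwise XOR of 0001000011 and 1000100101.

XOR: 1 when bits differ
  0001000011
^ 1000100101
------------
  1001100110
Decimal: 67 ^ 549 = 614



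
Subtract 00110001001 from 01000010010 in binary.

Method 1 - Direct subtraction (column by column from the right: bit − bit − borrow-in; if negative, add 2 and borrow 1 from the next column):
borrow: 01100010010
        01000010010
-       00110001001
-------------------
        00010001001

Method 2 - Add two's complement:
Two's complement of 00110001001: invert → 11001110110, add 1 → 11001110111
  01000010010
+ 11001110111
-------------
 100010001001  (end carry out of the top bit = 1)
Discarding the end carry: 00010001001
Decimal check:
  01000010010 = 512 + 16 + 2 = 530
  00110001001 = 256 + 128 + 8 + 1 = 393
  530 - 393 = 137, and 00010001001 = 128 + 8 + 1 = 137 ✓



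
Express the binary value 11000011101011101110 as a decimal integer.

Sum of powers of 2 for each 1-bit:
2^1 + 2^2 + 2^3 + 2^5 + 2^6 + 2^7 + 2^9 + 2^11 + 2^12 + 2^13 + 2^18 + 2^19
= 2 + 4 + 8 + 32 + 64 + 128 + 512 + 2048 + 4096 + 8192 + 262144 + 524288
= 801518



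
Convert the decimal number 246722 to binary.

Using repeated division by 2:
246722 ÷ 2 = 123361 remainder 0
123361 ÷ 2 = 61680 remainder 1
61680 ÷ 2 = 30840 remainder 0
30840 ÷ 2 = 15420 remainder 0
15420 ÷ 2 = 7710 remainder 0
7710 ÷ 2 = 3855 remainder 0
3855 ÷ 2 = 1927 remainder 1
1927 ÷ 2 = 963 remainder 1
963 ÷ 2 = 481 remainder 1
481 ÷ 2 = 240 remainder 1
240 ÷ 2 = 120 remainder 0
120 ÷ 2 = 60 remainder 0
60 ÷ 2 = 30 remainder 0
30 ÷ 2 = 15 remainder 0
15 ÷ 2 = 7 remainder 1
7 ÷ 2 = 3 remainder 1
3 ÷ 2 = 1 remainder 1
1 ÷ 2 = 0 remainder 1
Reading remainders bottom to top: 111100001111000010



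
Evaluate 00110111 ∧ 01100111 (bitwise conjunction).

AND: 1 only when both bits are 1
  00110111
& 01100111
----------
  00100111
Decimal: 55 & 103 = 39



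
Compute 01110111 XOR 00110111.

XOR: 1 when bits differ
  01110111
^ 00110111
----------
  01000000
Decimal: 119 ^ 55 = 64



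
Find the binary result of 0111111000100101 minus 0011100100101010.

Method 1 - Direct subtraction (column by column from the right: bit − bit − borrow-in; if negative, add 2 and borrow 1 from the next column):
borrow: 0000001111110100
        0111111000100101
-       0011100100101010
------------------------
        0100010011111011

Method 2 - Add two's complement:
Two's complement of 0011100100101010: invert → 1100011011010101, add 1 → 1100011011010110
  0111111000100101
+ 1100011011010110
------------------
 10100010011111011  (end carry out of the top bit = 1)
Discarding the end carry: 0100010011111011
Decimal check:
  0111111000100101 = 16384 + 8192 + 4096 + 2048 + 1024 + 512 + 32 + 4 + 1 = 32293
  0011100100101010 = 8192 + 4096 + 2048 + 256 + 32 + 8 + 2 = 14634
  32293 - 14634 = 17659, and 0100010011111011 = 16384 + 1024 + 128 + 64 + 32 + 16 + 8 + 2 + 1 = 17659 ✓



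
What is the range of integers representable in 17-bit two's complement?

For 17-bit two's complement:
Minimum: -2^16 = -65536
Maximum: 2^16 - 1 = 65535



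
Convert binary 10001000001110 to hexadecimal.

Group into 4-bit nibbles from right:
  0010 = 2
  0010 = 2
  0000 = 0
  1110 = E
Result: 220E



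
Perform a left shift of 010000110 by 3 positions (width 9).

Original: 010000110 (decimal 134)
Shift left by 3 positions
Append 3 zeros on the right and drop the 3 high bits that overflow the 9-bit width
Result: 000110000 (decimal 48)
Equivalent: 134 << 3 = 134 × 2^3 = 1072, truncated to 9 bits = 48



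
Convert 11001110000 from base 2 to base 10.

Sum of powers of 2 for each 1-bit:
2^4 + 2^5 + 2^6 + 2^9 + 2^10
= 16 + 32 + 64 + 512 + 1024
= 1648



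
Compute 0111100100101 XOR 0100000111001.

XOR: 1 when bits differ
  0111100100101
^ 0100000111001
---------------
  0011100011100
Decimal: 3877 ^ 2105 = 1820



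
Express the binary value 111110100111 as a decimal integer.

Sum of powers of 2 for each 1-bit:
2^0 + 2^1 + 2^2 + 2^5 + 2^7 + 2^8 + 2^9 + 2^10 + 2^11
= 1 + 2 + 4 + 32 + 128 + 256 + 512 + 1024 + 2048
= 4007



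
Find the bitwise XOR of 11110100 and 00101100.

XOR: 1 when bits differ
  11110100
^ 00101100
----------
  11011000
Decimal: 244 ^ 44 = 216



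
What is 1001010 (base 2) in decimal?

Sum of powers of 2 for each 1-bit:
2^1 + 2^3 + 2^6
= 2 + 8 + 64
= 74



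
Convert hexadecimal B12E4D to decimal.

Expand by place value (powers of 16):
Digit values: B = 11, E = 14, D = 13
B12E4D = 11 × 16^5 + 1 × 16^4 + 2 × 16^3 + 14 × 16^2 + 4 × 16^1 + 13 × 16^0
= 11 × 1048576 + 1 × 65536 + 2 × 4096 + 14 × 256 + 4 × 16 + 13 × 1
= 11534336 + 65536 + 8192 + 3584 + 64 + 13
= 11611725



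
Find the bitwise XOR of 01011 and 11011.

XOR: 1 when bits differ
  01011
^ 11011
-------
  10000
Decimal: 11 ^ 27 = 16



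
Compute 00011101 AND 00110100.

AND: 1 only when both bits are 1
  00011101
& 00110100
----------
  00010100
Decimal: 29 & 52 = 20



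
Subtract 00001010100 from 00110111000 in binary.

Method 1 - Direct subtraction (column by column from the right: bit − bit − borrow-in; if negative, add 2 and borrow 1 from the next column):
borrow: 00010001000
        00110111000
-       00001010100
-------------------
        00101100100

Method 2 - Add two's complement:
Two's complement of 00001010100: invert → 11110101011, add 1 → 11110101100
  00110111000
+ 11110101100
-------------
 100101100100  (end carry out of the top bit = 1)
Discarding the end carry: 00101100100
Decimal check:
  00110111000 = 256 + 128 + 32 + 16 + 8 = 440
  00001010100 = 64 + 16 + 4 = 84
  440 - 84 = 356, and 00101100100 = 256 + 64 + 32 + 4 = 356 ✓



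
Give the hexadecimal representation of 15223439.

Using repeated division by 16 (digits 10–15 are A–F):
15223439 ÷ 16 = 951464 remainder 15 (F)
951464 ÷ 16 = 59466 remainder 8
59466 ÷ 16 = 3716 remainder 10 (A)
3716 ÷ 16 = 232 remainder 4
232 ÷ 16 = 14 remainder 8
14 ÷ 16 = 0 remainder 14 (E)
Reading remainders bottom to top: E84A8F



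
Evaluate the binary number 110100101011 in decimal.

Sum of powers of 2 for each 1-bit:
2^0 + 2^1 + 2^3 + 2^5 + 2^8 + 2^10 + 2^11
= 1 + 2 + 8 + 32 + 256 + 1024 + 2048
= 3371



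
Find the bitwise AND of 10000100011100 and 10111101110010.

AND: 1 only when both bits are 1
  10000100011100
& 10111101110010
----------------
  10000100010000
Decimal: 8476 & 12146 = 8464



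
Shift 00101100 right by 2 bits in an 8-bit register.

Original: 00101100 (decimal 44)
Shift right by 2 positions
Drop the 2 low bits; fill with zeros on the left
Result: 00001011 (decimal 11)
Equivalent: 44 >> 2 = 44 ÷ 2^2 = 11



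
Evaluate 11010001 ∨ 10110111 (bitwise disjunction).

OR: 1 when either bit is 1
  11010001
| 10110111
----------
  11110111
Decimal: 209 | 183 = 247



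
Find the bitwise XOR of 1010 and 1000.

XOR: 1 when bits differ
  1010
^ 1000
------
  0010
Decimal: 10 ^ 8 = 2



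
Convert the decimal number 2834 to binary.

Using repeated division by 2:
2834 ÷ 2 = 1417 remainder 0
1417 ÷ 2 = 708 remainder 1
708 ÷ 2 = 354 remainder 0
354 ÷ 2 = 177 remainder 0
177 ÷ 2 = 88 remainder 1
88 ÷ 2 = 44 remainder 0
44 ÷ 2 = 22 remainder 0
22 ÷ 2 = 11 remainder 0
11 ÷ 2 = 5 remainder 1
5 ÷ 2 = 2 remainder 1
2 ÷ 2 = 1 remainder 0
1 ÷ 2 = 0 remainder 1
Reading remainders bottom to top: 101100010010



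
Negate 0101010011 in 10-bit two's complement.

Original: 0101010011
Step 1 - Invert all bits: 1010101100
Step 2 - Add 1: 1010101101
Verification: 0101010011 + 1010101101 = 10000000000; discarding the end carry (carry out of the top bit) leaves the 10-bit value 0000000000, as required for x + (-x)



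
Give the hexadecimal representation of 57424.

Using repeated division by 16 (digits 10–15 are A–F):
57424 ÷ 16 = 3589 remainder 0
3589 ÷ 16 = 224 remainder 5
224 ÷ 16 = 14 remainder 0
14 ÷ 16 = 0 remainder 14 (E)
Reading remainders bottom to top: E050



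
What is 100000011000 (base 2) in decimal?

Sum of powers of 2 for each 1-bit:
2^3 + 2^4 + 2^11
= 8 + 16 + 2048
= 2072



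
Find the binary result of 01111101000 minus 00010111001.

Method 1 - Direct subtraction (column by column from the right: bit − bit − borrow-in; if negative, add 2 and borrow 1 from the next column):
borrow: 00001111110
        01111101000
-       00010111001
-------------------
        01100101111

Method 2 - Add two's complement:
Two's complement of 00010111001: invert → 11101000110, add 1 → 11101000111
  01111101000
+ 11101000111
-------------
 101100101111  (end carry out of the top bit = 1)
Discarding the end carry: 01100101111
Decimal check:
  01111101000 = 512 + 256 + 128 + 64 + 32 + 8 = 1000
  00010111001 = 128 + 32 + 16 + 8 + 1 = 185
  1000 - 185 = 815, and 01100101111 = 512 + 256 + 32 + 8 + 4 + 2 + 1 = 815 ✓



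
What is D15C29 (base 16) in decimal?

Expand by place value (powers of 16):
Digit values: D = 13, C = 12
D15C29 = 13 × 16^5 + 1 × 16^4 + 5 × 16^3 + 12 × 16^2 + 2 × 16^1 + 9 × 16^0
= 13 × 1048576 + 1 × 65536 + 5 × 4096 + 12 × 256 + 2 × 16 + 9 × 1
= 13631488 + 65536 + 20480 + 3072 + 32 + 9
= 13720617



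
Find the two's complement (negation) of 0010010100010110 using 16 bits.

Original: 0010010100010110
Step 1 - Invert all bits: 1101101011101001
Step 2 - Add 1: 1101101011101010
Verification: 0010010100010110 + 1101101011101010 = 10000000000000000; discarding the end carry (carry out of the top bit) leaves the 16-bit value 0000000000000000, as required for x + (-x)



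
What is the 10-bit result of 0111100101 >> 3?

Original: 0111100101 (decimal 485)
Shift right by 3 positions
Drop the 3 low bits; fill with zeros on the left
Result: 0000111100 (decimal 60)
Equivalent: 485 >> 3 = 485 ÷ 2^3 = 60



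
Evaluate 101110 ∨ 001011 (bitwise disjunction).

OR: 1 when either bit is 1
  101110
| 001011
--------
  101111
Decimal: 46 | 11 = 47



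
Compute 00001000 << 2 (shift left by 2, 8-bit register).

Original: 00001000 (decimal 8)
Shift left by 2 positions
Append 2 zeros on the right
Result: 00100000 (decimal 32)
Equivalent: 8 << 2 = 8 × 2^2 = 32



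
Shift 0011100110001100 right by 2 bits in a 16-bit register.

Original: 0011100110001100 (decimal 14732)
Shift right by 2 positions
Drop the 2 low bits; fill with zeros on the left
Result: 0000111001100011 (decimal 3683)
Equivalent: 14732 >> 2 = 14732 ÷ 2^2 = 3683



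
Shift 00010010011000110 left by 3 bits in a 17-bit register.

Original: 00010010011000110 (decimal 9414)
Shift left by 3 positions
Append 3 zeros on the right
Result: 10010011000110000 (decimal 75312)
Equivalent: 9414 << 3 = 9414 × 2^3 = 75312



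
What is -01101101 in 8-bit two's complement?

Original: 01101101
Step 1 - Invert all bits: 10010010
Step 2 - Add 1: 10010011
Verification: 01101101 + 10010011 = 100000000; discarding the end carry (carry out of the top bit) leaves the 8-bit value 00000000, as required for x + (-x)



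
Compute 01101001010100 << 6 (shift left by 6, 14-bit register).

Original: 01101001010100 (decimal 6740)
Shift left by 6 positions
Append 6 zeros on the right and drop the 6 high bits that overflow the 14-bit width
Result: 01010100000000 (decimal 5376)
Equivalent: 6740 << 6 = 6740 × 2^6 = 431360, truncated to 14 bits = 5376



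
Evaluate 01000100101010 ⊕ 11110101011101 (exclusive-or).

XOR: 1 when bits differ
  01000100101010
^ 11110101011101
----------------
  10110001110111
Decimal: 4394 ^ 15709 = 11383



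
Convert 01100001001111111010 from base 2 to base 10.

Sum of powers of 2 for each 1-bit:
2^1 + 2^3 + 2^4 + 2^5 + 2^6 + 2^7 + 2^8 + 2^9 + 2^12 + 2^17 + 2^18
= 2 + 8 + 16 + 32 + 64 + 128 + 256 + 512 + 4096 + 131072 + 262144
= 398330



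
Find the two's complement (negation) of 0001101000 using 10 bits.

Original: 0001101000
Step 1 - Invert all bits: 1110010111
Step 2 - Add 1: 1110011000
Verification: 0001101000 + 1110011000 = 10000000000; discarding the end carry (carry out of the top bit) leaves the 10-bit value 0000000000, as required for x + (-x)



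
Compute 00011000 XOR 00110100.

XOR: 1 when bits differ
  00011000
^ 00110100
----------
  00101100
Decimal: 24 ^ 52 = 44



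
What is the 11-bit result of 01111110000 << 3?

Original: 01111110000 (decimal 1008)
Shift left by 3 positions
Append 3 zeros on the right and drop the 3 high bits that overflow the 11-bit width
Result: 11110000000 (decimal 1920)
Equivalent: 1008 << 3 = 1008 × 2^3 = 8064, truncated to 11 bits = 1920



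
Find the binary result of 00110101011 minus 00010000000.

Method 1 - Direct subtraction (column by column from the right: bit − bit − borrow-in; if negative, add 2 and borrow 1 from the next column):
borrow: 00000000000
        00110101011
-       00010000000
-------------------
        00100101011

Method 2 - Add two's complement:
Two's complement of 00010000000: invert → 11101111111, add 1 → 11110000000
  00110101011
+ 11110000000
-------------
 100100101011  (end carry out of the top bit = 1)
Discarding the end carry: 00100101011
Decimal check:
  00110101011 = 256 + 128 + 32 + 8 + 2 + 1 = 427
  00010000000 = 128
  427 - 128 = 299, and 00100101011 = 256 + 32 + 8 + 2 + 1 = 299 ✓



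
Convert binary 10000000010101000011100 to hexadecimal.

Group into 4-bit nibbles from right:
  0100 = 4
  0000 = 0
  0010 = 2
  1010 = A
  0001 = 1
  1100 = C
Result: 402A1C



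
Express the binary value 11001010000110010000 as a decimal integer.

Sum of powers of 2 for each 1-bit:
2^4 + 2^7 + 2^8 + 2^13 + 2^15 + 2^18 + 2^19
= 16 + 128 + 256 + 8192 + 32768 + 262144 + 524288
= 827792



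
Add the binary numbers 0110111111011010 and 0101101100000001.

Add column by column from the right: bit + bit + carry-in; write the sum mod 2, carry 1 when the sum is 2 or 3.
carry:  1111111000000000
        0110111111011010
+       0101101100000001
------------------------
       01100101011011011
(the carry out of the leftmost column, 0, becomes the leading bit)
Decimal check:
  0110111111011010 = 16384 + 8192 + 2048 + 1024 + 512 + 256 + 128 + 64 + 16 + 8 + 2 = 28634
  0101101100000001 = 16384 + 4096 + 2048 + 512 + 256 + 1 = 23297
  28634 + 23297 = 51931, and 01100101011011011 = 32768 + 16384 + 2048 + 512 + 128 + 64 + 16 + 8 + 2 + 1 = 51931 ✓



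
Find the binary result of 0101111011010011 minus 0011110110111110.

Method 1 - Direct subtraction (column by column from the right: bit − bit − borrow-in; if negative, add 2 and borrow 1 from the next column):
borrow: 0100001001111000
        0101111011010011
-       0011110110111110
------------------------
        0010000100010101

Method 2 - Add two's complement:
Two's complement of 0011110110111110: invert → 1100001001000001, add 1 → 1100001001000010
  0101111011010011
+ 1100001001000010
------------------
 10010000100010101  (end carry out of the top bit = 1)
Discarding the end carry: 0010000100010101
Decimal check:
  0101111011010011 = 16384 + 4096 + 2048 + 1024 + 512 + 128 + 64 + 16 + 2 + 1 = 24275
  0011110110111110 = 8192 + 4096 + 2048 + 1024 + 256 + 128 + 32 + 16 + 8 + 4 + 2 = 15806
  24275 - 15806 = 8469, and 0010000100010101 = 8192 + 256 + 16 + 4 + 1 = 8469 ✓



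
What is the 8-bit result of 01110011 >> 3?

Original: 01110011 (decimal 115)
Shift right by 3 positions
Drop the 3 low bits; fill with zeros on the left
Result: 00001110 (decimal 14)
Equivalent: 115 >> 3 = 115 ÷ 2^3 = 14



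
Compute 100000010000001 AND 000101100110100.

AND: 1 only when both bits are 1
  100000010000001
& 000101100110100
-----------------
  000000000000000
Decimal: 16513 & 2868 = 0



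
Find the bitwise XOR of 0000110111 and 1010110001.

XOR: 1 when bits differ
  0000110111
^ 1010110001
------------
  1010000110
Decimal: 55 ^ 689 = 646



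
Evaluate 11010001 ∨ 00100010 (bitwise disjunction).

OR: 1 when either bit is 1
  11010001
| 00100010
----------
  11110011
Decimal: 209 | 34 = 243



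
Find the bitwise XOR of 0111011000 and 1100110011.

XOR: 1 when bits differ
  0111011000
^ 1100110011
------------
  1011101011
Decimal: 472 ^ 819 = 747



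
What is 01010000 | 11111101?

OR: 1 when either bit is 1
  01010000
| 11111101
----------
  11111101
Decimal: 80 | 253 = 253



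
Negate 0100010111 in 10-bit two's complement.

Original: 0100010111
Step 1 - Invert all bits: 1011101000
Step 2 - Add 1: 1011101001
Verification: 0100010111 + 1011101001 = 10000000000; discarding the end carry (carry out of the top bit) leaves the 10-bit value 0000000000, as required for x + (-x)



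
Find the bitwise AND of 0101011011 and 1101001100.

AND: 1 only when both bits are 1
  0101011011
& 1101001100
------------
  0101001000
Decimal: 347 & 844 = 328



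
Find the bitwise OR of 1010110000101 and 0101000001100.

OR: 1 when either bit is 1
  1010110000101
| 0101000001100
---------------
  1111110001101
Decimal: 5509 | 2572 = 8077



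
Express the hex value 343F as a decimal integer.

Expand by place value (powers of 16):
Digit values: F = 15
343F = 3 × 16^3 + 4 × 16^2 + 3 × 16^1 + 15 × 16^0
= 3 × 4096 + 4 × 256 + 3 × 16 + 15 × 1
= 12288 + 1024 + 48 + 15
= 13375



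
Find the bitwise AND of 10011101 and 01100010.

AND: 1 only when both bits are 1
  10011101
& 01100010
----------
  00000000
Decimal: 157 & 98 = 0



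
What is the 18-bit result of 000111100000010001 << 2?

Original: 000111100000010001 (decimal 30737)
Shift left by 2 positions
Append 2 zeros on the right
Result: 011110000001000100 (decimal 122948)
Equivalent: 30737 << 2 = 30737 × 2^2 = 122948



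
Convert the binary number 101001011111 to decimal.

Sum of powers of 2 for each 1-bit:
2^0 + 2^1 + 2^2 + 2^3 + 2^4 + 2^6 + 2^9 + 2^11
= 1 + 2 + 4 + 8 + 16 + 64 + 512 + 2048
= 2655



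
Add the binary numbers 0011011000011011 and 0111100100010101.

Add column by column from the right: bit + bit + carry-in; write the sum mod 2, carry 1 when the sum is 2 or 3.
carry:  1110000000111110
        0011011000011011
+       0111100100010101
------------------------
       01010111100110000
(the carry out of the leftmost column, 0, becomes the leading bit)
Decimal check:
  0011011000011011 = 8192 + 4096 + 1024 + 512 + 16 + 8 + 2 + 1 = 13851
  0111100100010101 = 16384 + 8192 + 4096 + 2048 + 256 + 16 + 4 + 1 = 30997
  13851 + 30997 = 44848, and 01010111100110000 = 32768 + 8192 + 2048 + 1024 + 512 + 256 + 32 + 16 = 44848 ✓



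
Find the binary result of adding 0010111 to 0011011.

Add column by column from the right: bit + bit + carry-in; write the sum mod 2, carry 1 when the sum is 2 or 3.
carry:  0111110
        0010111
+       0011011
---------------
       00110010
(the carry out of the leftmost column, 0, becomes the leading bit)
Decimal check:
  0010111 = 16 + 4 + 2 + 1 = 23
  0011011 = 16 + 8 + 2 + 1 = 27
  23 + 27 = 50, and 00110010 = 32 + 16 + 2 = 50 ✓



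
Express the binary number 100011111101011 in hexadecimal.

Group into 4-bit nibbles from right:
  0100 = 4
  0111 = 7
  1110 = E
  1011 = B
Result: 47EB

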